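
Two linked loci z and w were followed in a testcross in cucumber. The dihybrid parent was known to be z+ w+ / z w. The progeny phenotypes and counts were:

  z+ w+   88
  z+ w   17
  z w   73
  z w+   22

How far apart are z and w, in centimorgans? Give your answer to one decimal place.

19.5 centimorgans

The recombinant classes are z+ w and z w+: 17 + 22 = 39.
Recombination frequency = 39/200 = 0.1950 ≈ 19.5%, i.e. 19.5 centimorgans.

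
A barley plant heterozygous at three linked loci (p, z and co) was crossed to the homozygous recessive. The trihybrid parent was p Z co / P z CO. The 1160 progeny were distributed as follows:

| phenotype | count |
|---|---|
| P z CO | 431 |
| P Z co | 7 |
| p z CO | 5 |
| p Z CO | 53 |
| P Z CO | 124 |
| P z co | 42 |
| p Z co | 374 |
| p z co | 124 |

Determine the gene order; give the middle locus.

p

The two rarest classes, P Z co and p z CO, are the double crossovers. Comparing them with the parentals, only the p allele has switched, so p is the middle locus and the order is z – p – co.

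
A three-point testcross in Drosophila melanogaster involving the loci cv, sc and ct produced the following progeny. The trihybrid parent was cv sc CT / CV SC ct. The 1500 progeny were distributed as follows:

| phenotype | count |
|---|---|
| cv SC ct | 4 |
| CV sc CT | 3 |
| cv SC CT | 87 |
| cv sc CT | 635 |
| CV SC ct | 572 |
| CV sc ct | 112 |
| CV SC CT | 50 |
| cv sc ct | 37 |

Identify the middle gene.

cv

The two rarest classes, CV sc CT and cv SC ct, are the double crossovers. Comparing them with the parentals, only the cv allele has switched, so cv is the middle locus and the order is sc – cv – ct.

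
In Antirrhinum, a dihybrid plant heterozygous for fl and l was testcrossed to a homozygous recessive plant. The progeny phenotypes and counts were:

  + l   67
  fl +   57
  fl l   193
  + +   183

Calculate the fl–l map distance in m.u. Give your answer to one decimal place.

The two most frequent classes, + + (183) and fl l (193), are the parental types, so the F1 was + + / fl l.
The recombinant classes are + l and fl +: 67 + 57 = 124.
Recombination frequency = 124/500 = 0.2480 ≈ 24.8%, i.e. 24.8 m.u.

24.8 m.u.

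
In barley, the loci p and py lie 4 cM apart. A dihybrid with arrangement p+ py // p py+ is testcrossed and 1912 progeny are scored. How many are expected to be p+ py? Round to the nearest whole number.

A map distance of 4 cM corresponds to a recombination frequency of 0.040.
The F1 is p+ py / p py+, so p+ py is a parental gamete class with expected frequency (1 − r)/2 = 0.960/2 = 0.4800.
Expected number = 0.4800 × 1912 = 917.76 ≈ 918.

918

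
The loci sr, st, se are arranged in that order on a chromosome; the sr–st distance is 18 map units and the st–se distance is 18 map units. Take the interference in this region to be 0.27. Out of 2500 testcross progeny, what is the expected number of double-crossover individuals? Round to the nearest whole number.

Map distances give recombination frequencies of 0.180 and 0.180 for the two intervals.
With interference 0.27 (so coincidence = 0.73), expected double-crossover frequency = 0.180 × 0.180 × 0.73 = 0.02365.
Expected number = 0.02365 × 2500 = 59.13 ≈ 59.

59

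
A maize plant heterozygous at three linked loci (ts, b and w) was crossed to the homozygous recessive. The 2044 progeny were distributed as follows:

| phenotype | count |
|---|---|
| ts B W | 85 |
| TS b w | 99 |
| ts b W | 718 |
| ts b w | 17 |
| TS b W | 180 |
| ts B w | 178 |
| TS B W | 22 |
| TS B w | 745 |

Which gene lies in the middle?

w

The two most frequent reciprocal classes, TS B w and ts b W, are the parental types, so the F1 was TS B w / ts b W.
The two rarest classes, TS B W and ts b w, are the double crossovers. Comparing them with the parentals, only the w allele has switched, so w is the middle locus and the order is ts – w – b.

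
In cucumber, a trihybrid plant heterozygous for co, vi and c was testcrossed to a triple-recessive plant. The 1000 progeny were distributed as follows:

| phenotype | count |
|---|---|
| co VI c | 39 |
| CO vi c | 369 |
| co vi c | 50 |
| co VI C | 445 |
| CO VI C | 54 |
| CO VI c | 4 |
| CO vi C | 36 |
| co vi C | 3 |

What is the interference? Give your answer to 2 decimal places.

The two most frequent reciprocal classes, co VI C and CO vi c, are the parental types, so the F1 was co VI C / CO vi c.
The two rarest classes, co vi C and CO VI c, are the double crossovers. Comparing them with the parentals, only the vi allele has switched, so vi is the middle locus and the order is c – vi – co.
c–vi: (75 + 7)/1000 = 0.0820; vi–co: (104 + 7)/1000 = 0.1110.
Expected DCO frequency = 0.0820 × 0.1110 ≈ 0.00910; observed = 7/1000 ≈ 0.00700.
Coefficient of coincidence = 0.00700/0.00910 ≈ 0.77; interference = 1 − 0.77 = 0.23.

0.23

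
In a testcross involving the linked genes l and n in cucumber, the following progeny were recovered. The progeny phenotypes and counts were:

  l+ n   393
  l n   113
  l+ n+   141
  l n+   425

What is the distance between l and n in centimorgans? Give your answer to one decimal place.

The two most frequent classes, l+ n (393) and l n+ (425), are the parental types, so the F1 was l+ n / l n+.
The recombinant classes are l+ n+ and l n: 141 + 113 = 254.
Recombination frequency = 254/1072 = 0.2369 ≈ 23.7%, i.e. 23.7 centimorgans.

23.7 centimorgans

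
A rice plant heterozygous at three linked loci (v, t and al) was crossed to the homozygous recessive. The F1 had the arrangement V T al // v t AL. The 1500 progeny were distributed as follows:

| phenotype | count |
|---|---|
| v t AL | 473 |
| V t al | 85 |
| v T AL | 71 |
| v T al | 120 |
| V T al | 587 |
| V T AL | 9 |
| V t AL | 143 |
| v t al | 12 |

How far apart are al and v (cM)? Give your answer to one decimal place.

The two rarest classes, V T AL and v t al, are the double crossovers. Comparing them with the parentals, only the al allele has switched, so al is the middle locus and the order is v – al – t.
Crossovers in the v–al interval produce the single-crossover classes v T al and V t AL (120 + 143 = 263) plus the double crossovers (21).
RF(v–al) = (263 + 21) / 1500 = 284/1500 = 0.1893 → 18.9 cM.

18.9 cM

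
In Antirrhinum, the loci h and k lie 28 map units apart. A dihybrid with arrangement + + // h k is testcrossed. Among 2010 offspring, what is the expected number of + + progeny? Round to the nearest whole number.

724

A map distance of 28 map units corresponds to a recombination frequency of 0.280.
The F1 is + + / h k, so + + is a parental gamete class with expected frequency (1 − r)/2 = 0.720/2 = 0.3600.
Expected number = 0.3600 × 2010 = 723.60 ≈ 724.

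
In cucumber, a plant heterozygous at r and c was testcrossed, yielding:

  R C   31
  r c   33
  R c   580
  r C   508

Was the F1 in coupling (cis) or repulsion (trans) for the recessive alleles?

The two most frequent classes are R c (580) and r C (508); these are the parental (non-recombinant) types.
So the F1 carried R c on one chromosome and r C on the other — the recessive alleles are on opposite chromosomes (trans / repulsion).

trans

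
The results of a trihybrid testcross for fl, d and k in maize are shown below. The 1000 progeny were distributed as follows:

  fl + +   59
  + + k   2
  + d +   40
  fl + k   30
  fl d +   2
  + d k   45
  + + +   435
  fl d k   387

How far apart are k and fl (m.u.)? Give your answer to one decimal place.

10.8 m.u.

The two most frequent reciprocal classes, + + + and fl d k, are the parental types, so the F1 was + + + / fl d k.
The two rarest classes, + + k and fl d +, are the double crossovers. Comparing them with the parentals, only the k allele has switched, so k is the middle locus and the order is d – k – fl.
Crossovers in the k–fl interval produce the single-crossover classes fl + + and + d k (59 + 45 = 104) plus the double crossovers (4).
RF(k–fl) = (104 + 4) / 1000 = 108/1000 = 0.1080 → 10.8 m.u.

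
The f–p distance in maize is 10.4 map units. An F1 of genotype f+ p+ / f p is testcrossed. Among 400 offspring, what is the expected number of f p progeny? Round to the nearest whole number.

A map distance of 10.4 map units corresponds to a recombination frequency of 0.104.
The F1 is f+ p+ / f p, so f p is a parental gamete class with expected frequency (1 − r)/2 = 0.896/2 = 0.4480.
Expected number = 0.4480 × 400 = 179.20 ≈ 179.

179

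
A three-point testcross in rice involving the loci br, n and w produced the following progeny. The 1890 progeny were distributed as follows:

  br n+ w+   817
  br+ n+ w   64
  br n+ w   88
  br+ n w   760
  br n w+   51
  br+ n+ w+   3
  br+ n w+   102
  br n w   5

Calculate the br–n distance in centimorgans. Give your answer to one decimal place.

The two most frequent reciprocal classes, br+ n w and br n+ w+, are the parental types, so the F1 was br+ n w / br n+ w+.
The two rarest classes, br n w and br+ n+ w+, are the double crossovers. Comparing them with the parentals, only the br allele has switched, so br is the middle locus and the order is w – br – n.
Crossovers in the br–n interval produce the single-crossover classes br+ n+ w and br n w+ (64 + 51 = 115) plus the double crossovers (8).
RF(br–n) = (115 + 8) / 1890 = 123/1890 = 0.0651 → 6.5 centimorgans.

6.5 centimorgans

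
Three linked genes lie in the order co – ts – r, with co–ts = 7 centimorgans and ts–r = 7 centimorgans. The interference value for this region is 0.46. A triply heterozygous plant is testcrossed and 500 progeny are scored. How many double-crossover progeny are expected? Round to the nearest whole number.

1

Map distances give recombination frequencies of 0.070 and 0.070 for the two intervals.
With interference 0.46 (so coincidence = 0.54), expected double-crossover frequency = 0.070 × 0.070 × 0.54 = 0.00265.
Expected number = 0.00265 × 500 = 1.32 ≈ 1.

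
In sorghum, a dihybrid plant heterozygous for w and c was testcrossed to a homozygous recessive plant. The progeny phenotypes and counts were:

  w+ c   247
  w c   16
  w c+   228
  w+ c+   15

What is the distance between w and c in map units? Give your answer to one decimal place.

The two most frequent classes, w+ c (247) and w c+ (228), are the parental types, so the F1 was w+ c / w c+.
The recombinant classes are w+ c+ and w c: 15 + 16 = 31.
Recombination frequency = 31/506 = 0.0613 ≈ 6.1%, i.e. 6.1 map units.

6.1 map units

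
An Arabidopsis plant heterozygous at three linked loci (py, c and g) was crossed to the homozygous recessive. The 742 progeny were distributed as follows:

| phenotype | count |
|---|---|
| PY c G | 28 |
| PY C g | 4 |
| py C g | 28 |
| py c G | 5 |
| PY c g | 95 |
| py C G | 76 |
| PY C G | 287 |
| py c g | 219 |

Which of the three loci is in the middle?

g

The two most frequent reciprocal classes, PY C G and py c g, are the parental types, so the F1 was PY C G / py c g.
The two rarest classes, PY C g and py c G, are the double crossovers. Comparing them with the parentals, only the g allele has switched, so g is the middle locus and the order is py – g – c.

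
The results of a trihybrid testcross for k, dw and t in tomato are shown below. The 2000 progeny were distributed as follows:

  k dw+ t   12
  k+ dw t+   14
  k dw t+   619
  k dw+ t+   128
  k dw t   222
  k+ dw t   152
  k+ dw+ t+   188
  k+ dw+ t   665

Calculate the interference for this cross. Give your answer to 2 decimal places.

0.61

The two most frequent reciprocal classes, k dw t+ and k+ dw+ t, are the parental types, so the F1 was k dw t+ / k+ dw+ t.
The two rarest classes, k+ dw t+ and k dw+ t, are the double crossovers. Comparing them with the parentals, only the k allele has switched, so k is the middle locus and the order is t – k – dw.
t–k: (410 + 26)/2000 = 0.2180; k–dw: (280 + 26)/2000 = 0.1530.
Expected DCO frequency = 0.2180 × 0.1530 ≈ 0.03335; observed = 26/2000 ≈ 0.01300.
Coefficient of coincidence = 0.01300/0.03335 ≈ 0.39; interference = 1 − 0.39 = 0.61.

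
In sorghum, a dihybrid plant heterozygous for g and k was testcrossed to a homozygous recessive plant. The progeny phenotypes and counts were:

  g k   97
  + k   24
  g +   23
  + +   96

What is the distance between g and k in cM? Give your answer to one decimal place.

The two most frequent classes, + + (96) and g k (97), are the parental types, so the F1 was + + / g k.
The recombinant classes are + k and g +: 24 + 23 = 47.
Recombination frequency = 47/240 = 0.1958 ≈ 19.6%, i.e. 19.6 cM.

19.6 cM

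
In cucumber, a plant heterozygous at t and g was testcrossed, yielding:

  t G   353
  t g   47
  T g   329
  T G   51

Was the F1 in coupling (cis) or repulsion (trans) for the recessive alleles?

trans

The two most frequent classes are T g (329) and t G (353); these are the parental (non-recombinant) types.
So the F1 carried T g on one chromosome and t G on the other — the recessive alleles are on opposite chromosomes (trans / repulsion).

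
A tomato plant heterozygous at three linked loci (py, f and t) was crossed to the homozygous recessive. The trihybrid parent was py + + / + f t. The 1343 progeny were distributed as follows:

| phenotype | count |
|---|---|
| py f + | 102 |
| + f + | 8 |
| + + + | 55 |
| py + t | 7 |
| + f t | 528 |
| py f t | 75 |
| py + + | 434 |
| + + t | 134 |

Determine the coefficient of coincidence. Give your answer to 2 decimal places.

The two rarest classes, py + t and + f +, are the double crossovers. Comparing them with the parentals, only the t allele has switched, so t is the middle locus and the order is f – t – py.
f–t: (236 + 15)/1343 = 0.1869; t–py: (130 + 15)/1343 = 0.1080.
Expected DCO frequency = 0.1869 × 0.1080 ≈ 0.02019; observed = 15/1343 ≈ 0.01117.
Coefficient of coincidence = 0.01117/0.02019 ≈ 0.55.

0.55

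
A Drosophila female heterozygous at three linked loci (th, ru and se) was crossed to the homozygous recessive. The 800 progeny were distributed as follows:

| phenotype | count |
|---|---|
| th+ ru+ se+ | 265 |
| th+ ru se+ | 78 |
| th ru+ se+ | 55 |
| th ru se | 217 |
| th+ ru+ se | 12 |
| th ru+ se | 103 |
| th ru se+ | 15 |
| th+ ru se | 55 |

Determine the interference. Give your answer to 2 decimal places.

The two most frequent reciprocal classes, th ru se and th+ ru+ se+, are the parental types, so the F1 was th ru se / th+ ru+ se+.
The two rarest classes, th ru se+ and th+ ru+ se, are the double crossovers. Comparing them with the parentals, only the se allele has switched, so se is the middle locus and the order is ru – se – th.
ru–se: (181 + 27)/800 = 0.2600; se–th: (110 + 27)/800 = 0.1713.
Expected DCO frequency = 0.2600 × 0.1713 ≈ 0.04454; observed = 27/800 ≈ 0.03375.
Coefficient of coincidence = 0.03375/0.04454 ≈ 0.76; interference = 1 − 0.76 = 0.24.

0.24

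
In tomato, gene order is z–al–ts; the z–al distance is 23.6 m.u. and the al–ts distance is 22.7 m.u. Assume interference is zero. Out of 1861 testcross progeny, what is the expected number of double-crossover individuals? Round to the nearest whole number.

Map distances give recombination frequencies of 0.236 and 0.227 for the two intervals.
With no interference, expected double-crossover frequency = 0.236 × 0.227 = 0.05357.
Expected number = 0.05357 × 1861 = 99.70 ≈ 100.

100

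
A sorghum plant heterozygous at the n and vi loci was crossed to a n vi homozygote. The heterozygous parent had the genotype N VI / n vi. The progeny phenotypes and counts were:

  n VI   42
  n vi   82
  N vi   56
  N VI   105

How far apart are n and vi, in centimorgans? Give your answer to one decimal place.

34.4 centimorgans

The recombinant classes are N vi and n VI: 56 + 42 = 98.
Recombination frequency = 98/285 = 0.3439 ≈ 34.4%, i.e. 34.4 centimorgans.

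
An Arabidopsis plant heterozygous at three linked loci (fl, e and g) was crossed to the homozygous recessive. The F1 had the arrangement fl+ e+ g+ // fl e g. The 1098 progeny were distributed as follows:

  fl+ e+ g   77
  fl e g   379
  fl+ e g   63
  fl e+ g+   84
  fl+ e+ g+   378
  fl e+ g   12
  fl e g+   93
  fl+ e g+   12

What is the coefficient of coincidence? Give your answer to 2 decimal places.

The two rarest classes, fl+ e g+ and fl e+ g, are the double crossovers. Comparing them with the parentals, only the e allele has switched, so e is the middle locus and the order is fl – e – g.
fl–e: (147 + 24)/1098 = 0.1557; e–g: (170 + 24)/1098 = 0.1767.
Expected DCO frequency = 0.1557 × 0.1767 ≈ 0.02751; observed = 24/1098 ≈ 0.02186.
Coefficient of coincidence = 0.02186/0.02751 ≈ 0.79.

0.79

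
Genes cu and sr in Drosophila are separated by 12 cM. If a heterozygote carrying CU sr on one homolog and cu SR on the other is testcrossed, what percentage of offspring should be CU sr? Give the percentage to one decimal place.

A map distance of 12 cM corresponds to a recombination frequency of 0.120.
The F1 is CU sr / cu SR, so CU sr is a parental gamete class with expected frequency (1 − r)/2 = 0.880/2 = 0.4400.
That is 0.4400 = 44.0% of the progeny.

44.0%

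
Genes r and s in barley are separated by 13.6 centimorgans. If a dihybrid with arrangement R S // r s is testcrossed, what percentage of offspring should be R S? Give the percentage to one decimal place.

43.2%

A map distance of 13.6 centimorgans corresponds to a recombination frequency of 0.136.
The F1 is R S / r s, so R S is a parental gamete class with expected frequency (1 − r)/2 = 0.864/2 = 0.4320.
That is 0.4320 = 43.2% of the progeny.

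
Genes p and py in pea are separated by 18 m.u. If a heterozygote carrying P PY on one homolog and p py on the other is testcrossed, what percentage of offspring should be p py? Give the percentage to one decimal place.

41.0%

A map distance of 18 m.u. corresponds to a recombination frequency of 0.180.
The F1 is P PY / p py, so p py is a parental gamete class with expected frequency (1 − r)/2 = 0.820/2 = 0.4100.
That is 0.4100 = 41.0% of the progeny.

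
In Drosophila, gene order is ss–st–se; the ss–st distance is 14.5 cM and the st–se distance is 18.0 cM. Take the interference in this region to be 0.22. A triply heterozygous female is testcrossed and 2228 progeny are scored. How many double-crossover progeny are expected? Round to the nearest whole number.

Map distances give recombination frequencies of 0.145 and 0.180 for the two intervals.
With interference 0.22 (so coincidence = 0.78), expected double-crossover frequency = 0.145 × 0.180 × 0.78 = 0.02036.
Expected number = 0.02036 × 2228 = 45.36 ≈ 45.

45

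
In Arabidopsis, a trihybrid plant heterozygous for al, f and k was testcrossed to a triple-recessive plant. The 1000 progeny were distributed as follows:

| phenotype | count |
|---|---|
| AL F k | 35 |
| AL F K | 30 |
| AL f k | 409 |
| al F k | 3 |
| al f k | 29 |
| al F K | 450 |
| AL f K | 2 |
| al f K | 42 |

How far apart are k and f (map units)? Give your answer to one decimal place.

8.2 map units

The two most frequent reciprocal classes, al F K and AL f k, are the parental types, so the F1 was al F K / AL f k.
The two rarest classes, al F k and AL f K, are the double crossovers. Comparing them with the parentals, only the k allele has switched, so k is the middle locus and the order is al – k – f.
Crossovers in the k–f interval produce the single-crossover classes al f K and AL F k (42 + 35 = 77) plus the double crossovers (5).
RF(k–f) = (77 + 5) / 1000 = 82/1000 = 0.0820 → 8.2 map units.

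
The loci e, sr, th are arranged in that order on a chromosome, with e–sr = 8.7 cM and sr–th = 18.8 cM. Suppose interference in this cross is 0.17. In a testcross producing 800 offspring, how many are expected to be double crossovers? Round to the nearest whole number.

11

Map distances give recombination frequencies of 0.087 and 0.188 for the two intervals.
With interference 0.17 (so coincidence = 0.83), expected double-crossover frequency = 0.087 × 0.188 × 0.83 = 0.01358.
Expected number = 0.01358 × 800 = 10.86 ≈ 11.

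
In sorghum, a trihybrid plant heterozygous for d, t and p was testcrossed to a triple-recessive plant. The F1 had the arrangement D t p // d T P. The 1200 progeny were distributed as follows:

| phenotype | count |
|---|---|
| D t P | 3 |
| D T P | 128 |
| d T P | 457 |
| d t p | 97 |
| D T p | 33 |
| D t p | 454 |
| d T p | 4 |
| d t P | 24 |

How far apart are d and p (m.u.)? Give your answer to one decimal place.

The two rarest classes, D t P and d T p, are the double crossovers. Comparing them with the parentals, only the p allele has switched, so p is the middle locus and the order is d – p – t.
Crossovers in the d–p interval produce the single-crossover classes d t p and D T P (97 + 128 = 225) plus the double crossovers (7).
RF(d–p) = (225 + 7) / 1200 = 232/1200 = 0.1933 → 19.3 m.u.

19.3 m.u.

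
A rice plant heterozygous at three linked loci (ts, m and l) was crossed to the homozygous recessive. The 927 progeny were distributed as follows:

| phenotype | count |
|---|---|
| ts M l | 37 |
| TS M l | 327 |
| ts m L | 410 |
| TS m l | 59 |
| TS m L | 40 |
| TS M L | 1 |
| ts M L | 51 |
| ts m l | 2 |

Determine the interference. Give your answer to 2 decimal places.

The two most frequent reciprocal classes, TS M l and ts m L, are the parental types, so the F1 was TS M l / ts m L.
The two rarest classes, TS M L and ts m l, are the double crossovers. Comparing them with the parentals, only the l allele has switched, so l is the middle locus and the order is ts – l – m.
ts–l: (77 + 3)/927 = 0.0863; l–m: (110 + 3)/927 = 0.1219.
Expected DCO frequency = 0.0863 × 0.1219 ≈ 0.01052; observed = 3/927 ≈ 0.00324.
Coefficient of coincidence = 0.00324/0.01052 ≈ 0.31; interference = 1 − 0.31 = 0.69.

0.69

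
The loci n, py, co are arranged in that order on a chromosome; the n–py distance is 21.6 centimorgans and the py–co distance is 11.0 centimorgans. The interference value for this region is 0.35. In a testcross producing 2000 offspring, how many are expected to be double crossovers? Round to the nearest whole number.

31

Map distances give recombination frequencies of 0.216 and 0.110 for the two intervals.
With interference 0.35 (so coincidence = 0.65), expected double-crossover frequency = 0.216 × 0.110 × 0.65 = 0.01544.
Expected number = 0.01544 × 2000 = 30.89 ≈ 31.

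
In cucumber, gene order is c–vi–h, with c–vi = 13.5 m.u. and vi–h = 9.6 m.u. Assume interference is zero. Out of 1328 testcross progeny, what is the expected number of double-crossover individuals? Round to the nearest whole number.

17

Map distances give recombination frequencies of 0.135 and 0.096 for the two intervals.
With no interference, expected double-crossover frequency = 0.135 × 0.096 = 0.01296.
Expected number = 0.01296 × 1328 = 17.21 ≈ 17.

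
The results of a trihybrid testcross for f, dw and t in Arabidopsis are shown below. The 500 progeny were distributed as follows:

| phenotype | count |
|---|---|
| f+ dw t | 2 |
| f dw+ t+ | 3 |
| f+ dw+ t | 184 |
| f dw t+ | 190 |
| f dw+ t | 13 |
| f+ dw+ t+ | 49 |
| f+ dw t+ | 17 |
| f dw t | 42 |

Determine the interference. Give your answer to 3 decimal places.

0.256

The two most frequent reciprocal classes, f+ dw+ t and f dw t+, are the parental types, so the F1 was f+ dw+ t / f dw t+.
The two rarest classes, f+ dw t and f dw+ t+, are the double crossovers. Comparing them with the parentals, only the dw allele has switched, so dw is the middle locus and the order is t – dw – f.
t–dw: (91 + 5)/500 = 0.1920; dw–f: (30 + 5)/500 = 0.0700.
Expected DCO frequency = 0.1920 × 0.0700 ≈ 0.01344; observed = 5/500 ≈ 0.01000.
Coefficient of coincidence = 0.01000/0.01344 ≈ 0.744; interference = 1 − 0.744 = 0.256.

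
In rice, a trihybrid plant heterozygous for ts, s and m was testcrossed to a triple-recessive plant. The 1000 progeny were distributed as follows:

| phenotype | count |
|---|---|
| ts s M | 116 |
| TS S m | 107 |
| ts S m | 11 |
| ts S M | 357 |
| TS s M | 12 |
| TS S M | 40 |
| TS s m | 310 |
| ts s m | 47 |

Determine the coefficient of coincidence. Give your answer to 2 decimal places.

The two most frequent reciprocal classes, TS s m and ts S M, are the parental types, so the F1 was TS s m / ts S M.
The two rarest classes, TS s M and ts S m, are the double crossovers. Comparing them with the parentals, only the m allele has switched, so m is the middle locus and the order is s – m – ts.
s–m: (223 + 23)/1000 = 0.2460; m–ts: (87 + 23)/1000 = 0.1100.
Expected DCO frequency = 0.2460 × 0.1100 ≈ 0.02706; observed = 23/1000 ≈ 0.02300.
Coefficient of coincidence = 0.02300/0.02706 ≈ 0.85.

0.85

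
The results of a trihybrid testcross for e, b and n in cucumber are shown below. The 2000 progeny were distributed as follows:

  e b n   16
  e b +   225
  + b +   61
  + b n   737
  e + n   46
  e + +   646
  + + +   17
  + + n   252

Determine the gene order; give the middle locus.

e

The two most frequent reciprocal classes, e + + and + b n, are the parental types, so the F1 was e + + / + b n.
The two rarest classes, + + + and e b n, are the double crossovers. Comparing them with the parentals, only the e allele has switched, so e is the middle locus and the order is b – e – n.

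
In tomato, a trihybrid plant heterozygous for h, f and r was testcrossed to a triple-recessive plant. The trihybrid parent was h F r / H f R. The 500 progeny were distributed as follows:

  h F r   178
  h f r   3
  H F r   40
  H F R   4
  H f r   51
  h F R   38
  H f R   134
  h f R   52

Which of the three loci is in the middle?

f

The two rarest classes, h f r and H F R, are the double crossovers. Comparing them with the parentals, only the f allele has switched, so f is the middle locus and the order is h – f – r.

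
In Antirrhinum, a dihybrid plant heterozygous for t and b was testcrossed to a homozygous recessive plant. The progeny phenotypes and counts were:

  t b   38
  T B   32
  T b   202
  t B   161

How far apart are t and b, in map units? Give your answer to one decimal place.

16.2 map units

The two most frequent classes, T b (202) and t B (161), are the parental types, so the F1 was T b / t B.
The recombinant classes are T B and t b: 32 + 38 = 70.
Recombination frequency = 70/433 = 0.1617 ≈ 16.2%, i.e. 16.2 map units.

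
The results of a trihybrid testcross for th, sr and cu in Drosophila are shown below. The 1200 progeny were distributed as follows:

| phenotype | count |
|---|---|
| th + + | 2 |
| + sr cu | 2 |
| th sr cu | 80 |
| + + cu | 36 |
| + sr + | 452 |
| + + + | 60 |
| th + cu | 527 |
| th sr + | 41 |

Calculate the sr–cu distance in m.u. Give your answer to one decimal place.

12.0 m.u.

The two most frequent reciprocal classes, + sr + and th + cu, are the parental types, so the F1 was + sr + / th + cu.
The two rarest classes, + sr cu and th + +, are the double crossovers. Comparing them with the parentals, only the cu allele has switched, so cu is the middle locus and the order is sr – cu – th.
Crossovers in the sr–cu interval produce the single-crossover classes + + + and th sr cu (60 + 80 = 140) plus the double crossovers (4).
RF(sr–cu) = (140 + 4) / 1200 = 144/1200 = 0.1200 → 12.0 m.u.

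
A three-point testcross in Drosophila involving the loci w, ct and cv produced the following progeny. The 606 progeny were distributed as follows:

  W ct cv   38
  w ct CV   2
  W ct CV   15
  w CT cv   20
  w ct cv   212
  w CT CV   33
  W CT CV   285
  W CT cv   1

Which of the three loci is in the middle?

The two most frequent reciprocal classes, W CT CV and w ct cv, are the parental types, so the F1 was W CT CV / w ct cv.
The two rarest classes, W CT cv and w ct CV, are the double crossovers. Comparing them with the parentals, only the cv allele has switched, so cv is the middle locus and the order is w – cv – ct.

cv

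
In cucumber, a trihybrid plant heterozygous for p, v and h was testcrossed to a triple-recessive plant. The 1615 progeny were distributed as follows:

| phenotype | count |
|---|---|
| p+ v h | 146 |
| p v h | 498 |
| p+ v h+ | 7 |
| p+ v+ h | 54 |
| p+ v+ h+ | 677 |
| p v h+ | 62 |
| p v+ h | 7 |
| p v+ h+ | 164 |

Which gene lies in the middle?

v

The two most frequent reciprocal classes, p v h and p+ v+ h+, are the parental types, so the F1 was p v h / p+ v+ h+.
The two rarest classes, p v+ h and p+ v h+, are the double crossovers. Comparing them with the parentals, only the v allele has switched, so v is the middle locus and the order is h – v – p.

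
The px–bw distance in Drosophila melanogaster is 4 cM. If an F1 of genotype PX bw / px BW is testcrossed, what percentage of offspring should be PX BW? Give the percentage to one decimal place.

2.0%

A map distance of 4 cM corresponds to a recombination frequency of 0.040.
The F1 is PX bw / px BW, so PX BW is a recombinant gamete class with expected frequency r/2 = 0.040/2 = 0.0200.
That is 0.0200 = 2.0% of the progeny.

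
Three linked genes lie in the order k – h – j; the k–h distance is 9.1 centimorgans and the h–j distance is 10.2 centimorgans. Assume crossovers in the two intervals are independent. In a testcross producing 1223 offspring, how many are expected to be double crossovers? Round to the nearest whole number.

Map distances give recombination frequencies of 0.091 and 0.102 for the two intervals.
With no interference, expected double-crossover frequency = 0.091 × 0.102 = 0.00928.
Expected number = 0.00928 × 1223 = 11.35 ≈ 11.

11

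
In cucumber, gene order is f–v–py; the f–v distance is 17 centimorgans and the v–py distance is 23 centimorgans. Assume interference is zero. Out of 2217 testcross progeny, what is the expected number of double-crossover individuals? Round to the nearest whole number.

Map distances give recombination frequencies of 0.170 and 0.230 for the two intervals.
With no interference, expected double-crossover frequency = 0.170 × 0.230 = 0.03910.
Expected number = 0.03910 × 2217 = 86.68 ≈ 87.

87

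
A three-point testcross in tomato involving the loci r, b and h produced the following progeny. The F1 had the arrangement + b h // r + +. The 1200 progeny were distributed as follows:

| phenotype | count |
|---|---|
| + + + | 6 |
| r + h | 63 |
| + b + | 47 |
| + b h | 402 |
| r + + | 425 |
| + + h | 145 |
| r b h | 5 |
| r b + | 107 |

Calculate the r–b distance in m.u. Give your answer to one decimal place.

The two rarest classes, r b h and + + +, are the double crossovers. Comparing them with the parentals, only the r allele has switched, so r is the middle locus and the order is h – r – b.
Crossovers in the r–b interval produce the single-crossover classes + + h and r b + (145 + 107 = 252) plus the double crossovers (11).
RF(r–b) = (252 + 11) / 1200 = 263/1200 = 0.2192 → 21.9 m.u.

21.9 m.u.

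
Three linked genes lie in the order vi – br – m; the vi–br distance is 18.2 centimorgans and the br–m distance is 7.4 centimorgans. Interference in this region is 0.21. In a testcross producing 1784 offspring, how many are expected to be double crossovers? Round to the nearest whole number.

Map distances give recombination frequencies of 0.182 and 0.074 for the two intervals.
With interference 0.21 (so coincidence = 0.79), expected double-crossover frequency = 0.182 × 0.074 × 0.79 = 0.01064.
Expected number = 0.01064 × 1784 = 18.98 ≈ 19.

19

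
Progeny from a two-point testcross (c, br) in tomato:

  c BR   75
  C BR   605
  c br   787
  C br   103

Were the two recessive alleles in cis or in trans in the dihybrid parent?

The two most frequent classes are C BR (605) and c br (787); these are the parental (non-recombinant) types.
So the F1 carried C BR on one chromosome and c br on the other — the recessive alleles are on the same chromosome (cis / coupling).

cis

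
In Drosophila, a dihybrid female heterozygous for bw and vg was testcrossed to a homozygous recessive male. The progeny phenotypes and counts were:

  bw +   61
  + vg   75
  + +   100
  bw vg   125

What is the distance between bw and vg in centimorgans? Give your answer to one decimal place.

The two most frequent classes, + + (100) and bw vg (125), are the parental types, so the F1 was + + / bw vg.
The recombinant classes are + vg and bw +: 75 + 61 = 136.
Recombination frequency = 136/361 = 0.3767 ≈ 37.7%, i.e. 37.7 centimorgans.

37.7 centimorgans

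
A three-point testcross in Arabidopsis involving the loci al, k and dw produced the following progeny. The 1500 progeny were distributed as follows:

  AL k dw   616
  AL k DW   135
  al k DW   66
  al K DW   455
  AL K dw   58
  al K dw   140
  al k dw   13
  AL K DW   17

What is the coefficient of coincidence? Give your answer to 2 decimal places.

The two most frequent reciprocal classes, AL k dw and al K DW, are the parental types, so the F1 was AL k dw / al K DW.
The two rarest classes, al k dw and AL K DW, are the double crossovers. Comparing them with the parentals, only the al allele has switched, so al is the middle locus and the order is dw – al – k.
dw–al: (275 + 30)/1500 = 0.2033; al–k: (124 + 30)/1500 = 0.1027.
Expected DCO frequency = 0.2033 × 0.1027 ≈ 0.02088; observed = 30/1500 ≈ 0.02000.
Coefficient of coincidence = 0.02000/0.02088 ≈ 0.96.

0.96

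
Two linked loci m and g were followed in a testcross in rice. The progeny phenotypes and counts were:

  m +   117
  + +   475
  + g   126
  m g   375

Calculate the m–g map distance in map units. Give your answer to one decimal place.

22.2 map units

The two most frequent classes, + + (475) and m g (375), are the parental types, so the F1 was + + / m g.
The recombinant classes are + g and m +: 126 + 117 = 243.
Recombination frequency = 243/1093 = 0.2223 ≈ 22.2%, i.e. 22.2 map units.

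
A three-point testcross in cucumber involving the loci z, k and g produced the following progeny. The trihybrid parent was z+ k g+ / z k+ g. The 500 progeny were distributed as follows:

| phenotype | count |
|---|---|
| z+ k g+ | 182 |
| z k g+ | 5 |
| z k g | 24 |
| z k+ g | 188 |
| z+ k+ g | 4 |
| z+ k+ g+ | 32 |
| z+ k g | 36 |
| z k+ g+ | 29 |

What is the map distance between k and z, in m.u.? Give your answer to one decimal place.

13.0 m.u.

The two rarest classes, z k g+ and z+ k+ g, are the double crossovers. Comparing them with the parentals, only the z allele has switched, so z is the middle locus and the order is k – z – g.
Crossovers in the k–z interval produce the single-crossover classes z+ k+ g+ and z k g (32 + 24 = 56) plus the double crossovers (9).
RF(k–z) = (56 + 9) / 500 = 65/500 = 0.1300 → 13.0 m.u.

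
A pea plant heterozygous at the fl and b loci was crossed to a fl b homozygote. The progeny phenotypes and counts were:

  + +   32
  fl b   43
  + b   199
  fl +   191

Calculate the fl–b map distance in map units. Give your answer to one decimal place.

16.1 map units

The two most frequent classes, + b (199) and fl + (191), are the parental types, so the F1 was + b / fl +.
The recombinant classes are + + and fl b: 32 + 43 = 75.
Recombination frequency = 75/465 = 0.1613 ≈ 16.1%, i.e. 16.1 map units.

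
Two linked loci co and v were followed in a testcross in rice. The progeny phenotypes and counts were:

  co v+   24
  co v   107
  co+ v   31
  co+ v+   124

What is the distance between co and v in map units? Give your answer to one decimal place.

19.2 map units

The two most frequent classes, co+ v+ (124) and co v (107), are the parental types, so the F1 was co+ v+ / co v.
The recombinant classes are co+ v and co v+: 31 + 24 = 55.
Recombination frequency = 55/286 = 0.1923 ≈ 19.2%, i.e. 19.2 map units.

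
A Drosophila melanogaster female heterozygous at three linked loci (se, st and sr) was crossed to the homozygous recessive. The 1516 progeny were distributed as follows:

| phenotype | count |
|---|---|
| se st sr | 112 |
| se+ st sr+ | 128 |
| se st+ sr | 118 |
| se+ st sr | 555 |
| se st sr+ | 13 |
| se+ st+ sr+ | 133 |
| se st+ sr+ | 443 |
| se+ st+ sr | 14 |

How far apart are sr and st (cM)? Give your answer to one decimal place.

18.0 cM

The two most frequent reciprocal classes, se st+ sr+ and se+ st sr, are the parental types, so the F1 was se st+ sr+ / se+ st sr.
The two rarest classes, se st sr+ and se+ st+ sr, are the double crossovers. Comparing them with the parentals, only the st allele has switched, so st is the middle locus and the order is sr – st – se.
Crossovers in the sr–st interval produce the single-crossover classes se st+ sr and se+ st sr+ (118 + 128 = 246) plus the double crossovers (27).
RF(sr–st) = (246 + 27) / 1516 = 273/1516 = 0.1801 → 18.0 cM.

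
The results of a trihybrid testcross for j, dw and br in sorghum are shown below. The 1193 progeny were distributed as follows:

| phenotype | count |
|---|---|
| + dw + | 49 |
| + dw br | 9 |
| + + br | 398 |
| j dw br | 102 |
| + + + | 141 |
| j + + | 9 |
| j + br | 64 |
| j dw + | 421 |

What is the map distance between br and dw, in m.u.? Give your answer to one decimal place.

21.9 m.u.

The two most frequent reciprocal classes, + + br and j dw +, are the parental types, so the F1 was + + br / j dw +.
The two rarest classes, + dw br and j + +, are the double crossovers. Comparing them with the parentals, only the dw allele has switched, so dw is the middle locus and the order is j – dw – br.
Crossovers in the dw–br interval produce the single-crossover classes + + + and j dw br (141 + 102 = 243) plus the double crossovers (18).
RF(dw–br) = (243 + 18) / 1193 = 261/1193 = 0.2188 → 21.9 m.u.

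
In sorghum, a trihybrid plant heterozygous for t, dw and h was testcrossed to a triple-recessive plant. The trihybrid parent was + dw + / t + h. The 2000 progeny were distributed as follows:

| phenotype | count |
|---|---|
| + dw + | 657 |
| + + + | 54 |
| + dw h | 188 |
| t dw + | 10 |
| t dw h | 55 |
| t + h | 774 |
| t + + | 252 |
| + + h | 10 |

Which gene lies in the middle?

t

The two rarest classes, t dw + and + + h, are the double crossovers. Comparing them with the parentals, only the t allele has switched, so t is the middle locus and the order is h – t – dw.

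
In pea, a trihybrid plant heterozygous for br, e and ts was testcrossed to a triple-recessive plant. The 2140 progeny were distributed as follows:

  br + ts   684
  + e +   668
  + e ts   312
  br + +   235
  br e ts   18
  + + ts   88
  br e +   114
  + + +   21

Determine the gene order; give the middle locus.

The two most frequent reciprocal classes, br + ts and + e +, are the parental types, so the F1 was br + ts / + e +.
The two rarest classes, br e ts and + + +, are the double crossovers. Comparing them with the parentals, only the e allele has switched, so e is the middle locus and the order is br – e – ts.

e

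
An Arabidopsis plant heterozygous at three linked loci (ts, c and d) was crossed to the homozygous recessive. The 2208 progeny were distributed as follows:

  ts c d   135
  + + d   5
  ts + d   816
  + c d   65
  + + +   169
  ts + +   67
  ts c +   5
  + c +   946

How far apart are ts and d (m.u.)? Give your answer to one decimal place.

6.4 m.u.

The two most frequent reciprocal classes, ts + d and + c +, are the parental types, so the F1 was ts + d / + c +.
The two rarest classes, + + d and ts c +, are the double crossovers. Comparing them with the parentals, only the ts allele has switched, so ts is the middle locus and the order is d – ts – c.
Crossovers in the d–ts interval produce the single-crossover classes ts + + and + c d (67 + 65 = 132) plus the double crossovers (10).
RF(d–ts) = (132 + 10) / 2208 = 142/2208 = 0.0643 → 6.4 m.u.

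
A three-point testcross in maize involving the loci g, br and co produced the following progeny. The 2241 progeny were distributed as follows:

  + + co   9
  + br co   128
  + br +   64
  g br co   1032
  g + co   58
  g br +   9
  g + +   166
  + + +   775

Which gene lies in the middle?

The two most frequent reciprocal classes, + + + and g br co, are the parental types, so the F1 was + + + / g br co.
The two rarest classes, + + co and g br +, are the double crossovers. Comparing them with the parentals, only the co allele has switched, so co is the middle locus and the order is br – co – g.

co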